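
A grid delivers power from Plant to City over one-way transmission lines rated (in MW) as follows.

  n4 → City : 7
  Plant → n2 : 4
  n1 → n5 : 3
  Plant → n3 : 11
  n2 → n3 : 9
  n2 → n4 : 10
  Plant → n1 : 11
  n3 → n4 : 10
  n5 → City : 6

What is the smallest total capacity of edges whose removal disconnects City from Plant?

Augment Plant→n1→n5→City: bottleneck 3, flow now 3.
Augment Plant→n2→n4→City: bottleneck 4, flow now 7.
Augment Plant→n3→n4→City: bottleneck 3, flow now 10.
No augmenting path remains; maximum flow = 10.
By max-flow min-cut, the minimum cut capacity equals the max flow.
In the residual graph, reachable from Plant: {Plant, n1, n2, n3, n4}.
Min-cut edges: n1→n5 (3), n4→City (7); capacity 3 + 7 = 10.

10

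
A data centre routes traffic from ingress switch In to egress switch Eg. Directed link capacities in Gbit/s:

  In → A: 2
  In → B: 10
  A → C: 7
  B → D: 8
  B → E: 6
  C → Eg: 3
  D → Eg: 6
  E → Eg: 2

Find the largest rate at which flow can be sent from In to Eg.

Augment In→A→C→Eg: bottleneck 2, flow now 2.
Augment In→B→D→Eg: bottleneck 6, flow now 8.
Augment In→B→E→Eg: bottleneck 2, flow now 10.
No augmenting path remains; maximum flow = 10.
In the residual graph, reachable from In: {In, B, D, E}.
Min-cut edges: In→A (2), D→Eg (6), E→Eg (2); capacity 2 + 6 + 2 = 10.
This cut is saturated, so no flow can exceed 10.

10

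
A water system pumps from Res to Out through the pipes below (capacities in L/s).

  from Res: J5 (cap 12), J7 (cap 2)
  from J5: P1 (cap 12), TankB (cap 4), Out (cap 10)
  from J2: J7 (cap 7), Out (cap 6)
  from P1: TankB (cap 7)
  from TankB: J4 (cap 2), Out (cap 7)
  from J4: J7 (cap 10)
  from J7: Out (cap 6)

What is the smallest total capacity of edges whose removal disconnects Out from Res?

14

Augment Res→J5→Out: bottleneck 10, flow now 10.
Augment Res→J7→Out: bottleneck 2, flow now 12.
Augment Res→J5→TankB→Out: bottleneck 2, flow now 14.
No augmenting path remains; maximum flow = 14.
By max-flow min-cut, the minimum cut capacity equals the max flow.
In the residual graph, reachable from Res: {Res}.
Min-cut edges: Res→J5 (12), Res→J7 (2); capacity 12 + 2 = 14.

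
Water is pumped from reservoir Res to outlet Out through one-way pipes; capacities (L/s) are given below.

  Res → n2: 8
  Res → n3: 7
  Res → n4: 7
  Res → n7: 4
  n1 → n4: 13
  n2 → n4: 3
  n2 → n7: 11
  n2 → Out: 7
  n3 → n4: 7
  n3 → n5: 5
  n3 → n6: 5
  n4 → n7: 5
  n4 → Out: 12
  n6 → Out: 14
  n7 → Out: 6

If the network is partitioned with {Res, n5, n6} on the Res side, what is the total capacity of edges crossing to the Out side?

Edges leaving {Res, n5, n6}: Res→n2 (8), Res→n3 (7), Res→n4 (7), Res→n7 (4), n6→Out (14).
Cut capacity = 8 + 7 + 7 + 4 + 14 = 40.

40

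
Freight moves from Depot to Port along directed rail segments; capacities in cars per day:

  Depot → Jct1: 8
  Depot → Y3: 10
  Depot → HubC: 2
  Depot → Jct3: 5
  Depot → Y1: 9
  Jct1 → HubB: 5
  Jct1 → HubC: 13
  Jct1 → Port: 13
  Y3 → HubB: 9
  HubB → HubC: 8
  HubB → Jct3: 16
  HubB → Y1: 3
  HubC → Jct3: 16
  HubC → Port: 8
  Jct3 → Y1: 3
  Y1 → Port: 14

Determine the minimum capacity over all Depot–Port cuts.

30

Augment Depot→Jct1→Port: bottleneck 8, flow now 8.
Augment Depot→HubC→Port: bottleneck 2, flow now 10.
Augment Depot→Y1→Port: bottleneck 9, flow now 19.
Augment Depot→Jct3→Y1→Port: bottleneck 3, flow now 22.
Augment Depot→Y3→HubB→HubC→Port: bottleneck 6, flow now 28.
Augment Depot→Y3→HubB→Y1→Port: bottleneck 2, flow now 30.
No augmenting path remains; maximum flow = 30.
By max-flow min-cut, the minimum cut capacity equals the max flow.
In the residual graph, reachable from Depot: {Depot, Y3, HubB, HubC, Jct3, Y1}.
Min-cut edges: Depot→Jct1 (8), HubC→Port (8), Y1→Port (14); capacity 8 + 8 + 14 = 30.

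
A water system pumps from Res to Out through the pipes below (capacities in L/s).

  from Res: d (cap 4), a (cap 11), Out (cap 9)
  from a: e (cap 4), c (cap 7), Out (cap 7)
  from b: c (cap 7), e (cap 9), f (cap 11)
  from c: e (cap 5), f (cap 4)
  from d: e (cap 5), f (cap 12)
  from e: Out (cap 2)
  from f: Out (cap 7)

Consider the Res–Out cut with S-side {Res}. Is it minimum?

Given cut capacity: 11 + 4 + 9 = 24.
Augment Res→Out: bottleneck 9, flow now 9.
Augment Res→a→Out: bottleneck 7, flow now 16.
Augment Res→a→e→Out: bottleneck 2, flow now 18.
Augment Res→d→f→Out: bottleneck 4, flow now 22.
Augment Res→a→c→f→Out: bottleneck 2, flow now 24.
No augmenting path remains; maximum flow = 24.
Cut capacity 24 equals the max flow, so it is a minimum cut.

Yes — it is a minimum cut (capacity 24).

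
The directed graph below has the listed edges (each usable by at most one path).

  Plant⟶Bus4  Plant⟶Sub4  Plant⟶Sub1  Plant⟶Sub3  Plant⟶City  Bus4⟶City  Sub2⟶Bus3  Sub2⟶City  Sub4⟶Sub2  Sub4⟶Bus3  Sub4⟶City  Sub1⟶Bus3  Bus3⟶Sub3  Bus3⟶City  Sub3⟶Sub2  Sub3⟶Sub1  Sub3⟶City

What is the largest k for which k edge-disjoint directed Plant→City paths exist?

Assign every edge capacity 1; by Menger, the answer equals the max flow.
Path Plant→City (+1); total 1.
Path Plant→Bus4→City (+1); total 2.
Path Plant→Sub4→City (+1); total 3.
Path Plant→Sub3→City (+1); total 4.
Path Plant→Sub1→Bus3→City (+1); total 5.
No residual Plant→City path; max flow = 5.
Certifying cut of size 5: {Plant→Bus4, Plant→City, Plant→Sub1, Plant→Sub3, Plant→Sub4}.

5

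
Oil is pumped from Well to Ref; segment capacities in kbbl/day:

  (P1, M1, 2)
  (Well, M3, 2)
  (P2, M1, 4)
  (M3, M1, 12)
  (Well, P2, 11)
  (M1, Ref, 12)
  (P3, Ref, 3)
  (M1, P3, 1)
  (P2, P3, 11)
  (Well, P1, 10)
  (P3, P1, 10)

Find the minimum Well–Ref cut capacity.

Augment Well→P2→M1→Ref: bottleneck 4, flow now 4.
Augment Well→P2→P3→Ref: bottleneck 3, flow now 7.
Augment Well→M3→M1→Ref: bottleneck 2, flow now 9.
Augment Well→P1→M1→Ref: bottleneck 2, flow now 11.
No augmenting path remains; maximum flow = 11.
By max-flow min-cut, the minimum cut capacity equals the max flow.
In the residual graph, reachable from Well: {Well, P2, P1, P3}.
Min-cut edges: Well→M3 (2), P2→M1 (4), P1→M1 (2), P3→Ref (3); capacity 2 + 4 + 2 + 3 = 11.

11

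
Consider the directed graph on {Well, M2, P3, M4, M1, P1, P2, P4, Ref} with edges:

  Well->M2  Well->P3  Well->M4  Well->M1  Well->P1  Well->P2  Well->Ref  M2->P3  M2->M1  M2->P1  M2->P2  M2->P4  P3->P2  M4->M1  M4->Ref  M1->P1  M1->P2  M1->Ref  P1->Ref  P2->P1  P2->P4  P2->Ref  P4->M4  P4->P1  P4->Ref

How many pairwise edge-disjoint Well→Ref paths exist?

Assign every edge capacity 1; by Menger, the answer equals the max flow.
Path Well→Ref (+1); total 1.
Path Well→M4→Ref (+1); total 2.
Path Well→M1→Ref (+1); total 3.
Path Well→P1→Ref (+1); total 4.
Path Well→P2→Ref (+1); total 5.
Path Well→M2→P4→Ref (+1); total 6.
No residual Well→Ref path; max flow = 6.
Certifying cut of size 6: {M1→Ref, M4→Ref, P1→Ref, P2→Ref, P4→Ref, Well→Ref}.

6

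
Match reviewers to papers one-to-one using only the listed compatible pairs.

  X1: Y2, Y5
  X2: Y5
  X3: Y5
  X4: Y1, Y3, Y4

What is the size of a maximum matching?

Unit-capacity flow: source→left, listed edges, right→sink; max matching = max flow.
Augmenting path X1→Y2 (+1); matched 1.
Augmenting path X2→Y5 (+1); matched 2.
Augmenting path X4→Y1 (+1); matched 3.
No augmenting path remains; maximum matching = 3.
König certificate: {X1, X4, Y5} is a vertex cover of size 3 (every listed pair touches it), so no matching can be larger.

3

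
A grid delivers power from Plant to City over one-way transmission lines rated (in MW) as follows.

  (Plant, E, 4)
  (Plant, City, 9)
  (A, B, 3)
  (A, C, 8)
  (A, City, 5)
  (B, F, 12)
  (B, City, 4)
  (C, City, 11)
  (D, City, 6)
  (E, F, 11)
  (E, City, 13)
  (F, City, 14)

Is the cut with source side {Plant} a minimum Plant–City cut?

Given cut capacity: 4 + 9 = 13.
Augment Plant→City: bottleneck 9, flow now 9.
Augment Plant→E→City: bottleneck 4, flow now 13.
No augmenting path remains; maximum flow = 13.
Cut capacity 13 equals the max flow, so it is a minimum cut.

Yes — it is a minimum cut (capacity 13).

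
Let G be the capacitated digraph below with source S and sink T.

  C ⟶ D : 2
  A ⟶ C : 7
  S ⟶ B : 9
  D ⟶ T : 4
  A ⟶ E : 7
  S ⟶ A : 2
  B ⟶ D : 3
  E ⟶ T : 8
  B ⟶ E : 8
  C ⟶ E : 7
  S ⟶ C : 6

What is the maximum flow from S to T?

12

Augment S→A→E→T: bottleneck 2, flow now 2.
Augment S→B→D→T: bottleneck 3, flow now 5.
Augment S→B→E→T: bottleneck 6, flow now 11.
Augment S→C→D→T: bottleneck 1, flow now 12.
No augmenting path remains; maximum flow = 12.
In the residual graph, reachable from S: {S, A, B, C, D, E}.
Min-cut edges: D→T (4), E→T (8); capacity 4 + 8 = 12.
This cut is saturated, so no flow can exceed 12.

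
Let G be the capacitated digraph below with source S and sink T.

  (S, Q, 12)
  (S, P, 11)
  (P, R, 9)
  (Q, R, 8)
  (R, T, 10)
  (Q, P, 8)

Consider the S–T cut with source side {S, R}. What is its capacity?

33

Edges leaving {S, R}: S→P (11), S→Q (12), R→T (10).
Cut capacity = 11 + 12 + 10 = 33.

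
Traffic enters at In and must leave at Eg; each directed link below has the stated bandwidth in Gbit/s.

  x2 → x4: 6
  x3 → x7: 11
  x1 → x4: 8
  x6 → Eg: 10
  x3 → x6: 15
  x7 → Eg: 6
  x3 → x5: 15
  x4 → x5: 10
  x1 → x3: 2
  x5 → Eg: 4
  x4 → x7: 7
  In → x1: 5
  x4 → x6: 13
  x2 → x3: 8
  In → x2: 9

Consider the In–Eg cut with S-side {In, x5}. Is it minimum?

No — its capacity is 18, but the minimum cut has capacity 14.

Given cut capacity: 5 + 9 + 4 = 18.
Augment In→x1→x3→x5→Eg: bottleneck 2, flow now 2.
Augment In→x1→x4→x5→Eg: bottleneck 2, flow now 4.
Augment In→x1→x4→x6→Eg: bottleneck 1, flow now 5.
Augment In→x2→x3→x6→Eg: bottleneck 8, flow now 13.
Augment In→x2→x4→x6→Eg: bottleneck 1, flow now 14.
No augmenting path remains; maximum flow = 14.
In the residual graph, reachable from In: {In}.
Min-cut edges: In→x1 (5), In→x2 (9); capacity 5 + 9 = 14.
Cut capacity 18 exceeds the max flow 14, so it is not minimum.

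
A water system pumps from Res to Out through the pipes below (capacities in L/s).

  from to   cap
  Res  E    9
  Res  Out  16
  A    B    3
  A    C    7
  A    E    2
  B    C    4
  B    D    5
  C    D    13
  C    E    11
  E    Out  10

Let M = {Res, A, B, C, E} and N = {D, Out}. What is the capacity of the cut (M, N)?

Edges leaving {Res, A, B, C, E}: Res→Out (16), B→D (5), C→D (13), E→Out (10).
Cut capacity = 16 + 5 + 13 + 10 = 44.

44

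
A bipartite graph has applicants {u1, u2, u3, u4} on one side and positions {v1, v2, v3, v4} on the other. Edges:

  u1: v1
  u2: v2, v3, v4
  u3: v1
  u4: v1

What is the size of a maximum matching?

2

Unit-capacity flow: source→left, listed edges, right→sink; max matching = max flow.
Augmenting path u1→v1 (+1); matched 1.
Augmenting path u2→v2 (+1); matched 2.
No augmenting path remains; maximum matching = 2.
König certificate: {u2, v1} is a vertex cover of size 2 (every listed pair touches it), so no matching can be larger.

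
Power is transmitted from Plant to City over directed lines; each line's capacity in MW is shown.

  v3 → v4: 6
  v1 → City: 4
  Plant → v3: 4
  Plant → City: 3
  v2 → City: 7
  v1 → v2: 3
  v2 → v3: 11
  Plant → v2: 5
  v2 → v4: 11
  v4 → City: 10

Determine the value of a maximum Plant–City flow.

12

Augment Plant→City: bottleneck 3, flow now 3.
Augment Plant→v2→City: bottleneck 5, flow now 8.
Augment Plant→v3→v4→City: bottleneck 4, flow now 12.
No augmenting path remains; maximum flow = 12.
In the residual graph, reachable from Plant: {Plant}.
Min-cut edges: Plant→v2 (5), Plant→v3 (4), Plant→City (3); capacity 5 + 4 + 3 = 12.
This cut is saturated, so no flow can exceed 12.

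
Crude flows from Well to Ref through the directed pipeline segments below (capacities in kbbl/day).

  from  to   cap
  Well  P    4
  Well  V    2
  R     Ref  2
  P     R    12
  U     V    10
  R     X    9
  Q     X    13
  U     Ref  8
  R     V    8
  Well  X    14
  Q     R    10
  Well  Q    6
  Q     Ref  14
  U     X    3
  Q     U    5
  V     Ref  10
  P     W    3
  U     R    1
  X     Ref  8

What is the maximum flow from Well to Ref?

20

Augment Well→Q→Ref: bottleneck 6, flow now 6.
Augment Well→V→Ref: bottleneck 2, flow now 8.
Augment Well→X→Ref: bottleneck 8, flow now 16.
Augment Well→P→R→Ref: bottleneck 2, flow now 18.
Augment Well→P→R→V→Ref: bottleneck 2, flow now 20.
No augmenting path remains; maximum flow = 20.
In the residual graph, reachable from Well: {Well, X}.
Min-cut edges: Well→P (4), Well→Q (6), Well→V (2), X→Ref (8); capacity 4 + 6 + 2 + 8 = 20.
This cut is saturated, so no flow can exceed 20.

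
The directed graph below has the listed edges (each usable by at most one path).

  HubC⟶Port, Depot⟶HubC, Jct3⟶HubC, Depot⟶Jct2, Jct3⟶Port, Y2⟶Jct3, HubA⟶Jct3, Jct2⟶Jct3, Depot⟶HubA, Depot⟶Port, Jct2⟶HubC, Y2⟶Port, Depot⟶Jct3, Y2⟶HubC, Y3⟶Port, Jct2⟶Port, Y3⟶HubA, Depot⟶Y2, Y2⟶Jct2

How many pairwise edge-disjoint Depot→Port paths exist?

Assign every edge capacity 1; by Menger, the answer equals the max flow.
Path Depot→Port (+1); total 1.
Path Depot→Y2→Port (+1); total 2.
Path Depot→Jct2→Port (+1); total 3.
Path Depot→Jct3→Port (+1); total 4.
Path Depot→HubC→Port (+1); total 5.
No residual Depot→Port path; max flow = 5.
Certifying cut of size 5: {Depot→Jct2, Depot→Port, Depot→Y2, HubC→Port, Jct3→Port}.

5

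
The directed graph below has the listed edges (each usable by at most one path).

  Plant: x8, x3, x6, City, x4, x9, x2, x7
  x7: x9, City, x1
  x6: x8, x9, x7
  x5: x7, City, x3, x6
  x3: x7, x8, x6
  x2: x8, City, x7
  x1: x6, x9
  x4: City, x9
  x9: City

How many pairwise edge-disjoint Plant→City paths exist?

5

Assign every edge capacity 1; by Menger, the answer equals the max flow.
Path Plant→City (+1); total 1.
Path Plant→x2→City (+1); total 2.
Path Plant→x4→City (+1); total 3.
Path Plant→x7→City (+1); total 4.
Path Plant→x9→City (+1); total 5.
No residual Plant→City path; max flow = 5.
Certifying cut of size 5: {Plant→City, Plant→x2, Plant→x4, x7→City, x9→City}.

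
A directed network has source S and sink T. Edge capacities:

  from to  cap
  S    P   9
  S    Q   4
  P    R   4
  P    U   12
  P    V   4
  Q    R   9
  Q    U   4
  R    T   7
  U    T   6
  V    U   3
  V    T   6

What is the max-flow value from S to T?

Augment S→P→R→T: bottleneck 4, flow now 4.
Augment S→P→U→T: bottleneck 5, flow now 9.
Augment S→Q→R→T: bottleneck 3, flow now 12.
Augment S→Q→U→T: bottleneck 1, flow now 13.
No augmenting path remains; maximum flow = 13.
In the residual graph, reachable from S: {S}.
Min-cut edges: S→P (9), S→Q (4); capacity 9 + 4 = 13.
This cut is saturated, so no flow can exceed 13.

13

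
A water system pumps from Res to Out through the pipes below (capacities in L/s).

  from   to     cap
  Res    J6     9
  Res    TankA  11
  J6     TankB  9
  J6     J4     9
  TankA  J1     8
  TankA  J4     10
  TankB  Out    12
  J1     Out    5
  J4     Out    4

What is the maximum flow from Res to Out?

18

Augment Res→J6→TankB→Out: bottleneck 9, flow now 9.
Augment Res→TankA→J1→Out: bottleneck 5, flow now 14.
Augment Res→TankA→J4→Out: bottleneck 4, flow now 18.
No augmenting path remains; maximum flow = 18.
In the residual graph, reachable from Res: {Res, TankA, J1, J4}.
Min-cut edges: Res→J6 (9), J1→Out (5), J4→Out (4); capacity 9 + 5 + 4 = 18.
This cut is saturated, so no flow can exceed 18.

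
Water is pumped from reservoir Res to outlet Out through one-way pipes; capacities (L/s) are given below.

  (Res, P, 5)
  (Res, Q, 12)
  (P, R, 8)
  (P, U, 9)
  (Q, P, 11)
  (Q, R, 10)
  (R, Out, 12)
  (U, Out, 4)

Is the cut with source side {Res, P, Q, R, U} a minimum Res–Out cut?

Yes — it is a minimum cut (capacity 16).

Given cut capacity: 12 + 4 = 16.
Augment Res→P→R→Out: bottleneck 5, flow now 5.
Augment Res→Q→R→Out: bottleneck 7, flow now 12.
Augment Res→Q→P→U→Out: bottleneck 4, flow now 16.
No augmenting path remains; maximum flow = 16.
Cut capacity 16 equals the max flow, so it is a minimum cut.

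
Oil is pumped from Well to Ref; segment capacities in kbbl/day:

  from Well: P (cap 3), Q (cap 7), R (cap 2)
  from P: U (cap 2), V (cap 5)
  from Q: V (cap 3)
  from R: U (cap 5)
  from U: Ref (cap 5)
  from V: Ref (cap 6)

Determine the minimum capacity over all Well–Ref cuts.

8

Augment Well→P→U→Ref: bottleneck 2, flow now 2.
Augment Well→P→V→Ref: bottleneck 1, flow now 3.
Augment Well→Q→V→Ref: bottleneck 3, flow now 6.
Augment Well→R→U→Ref: bottleneck 2, flow now 8.
No augmenting path remains; maximum flow = 8.
By max-flow min-cut, the minimum cut capacity equals the max flow.
In the residual graph, reachable from Well: {Well, Q}.
Min-cut edges: Well→P (3), Well→R (2), Q→V (3); capacity 3 + 2 + 3 = 8.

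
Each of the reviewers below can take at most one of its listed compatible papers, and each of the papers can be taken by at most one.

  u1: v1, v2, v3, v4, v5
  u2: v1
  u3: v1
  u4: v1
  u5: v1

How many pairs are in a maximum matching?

2

Unit-capacity flow: source→left, listed edges, right→sink; max matching = max flow.
Augmenting path u1→v1 (+1); matched 1.
Augmenting path u2→v1→u1→v2 (+1); matched 2.
No augmenting path remains; maximum matching = 2.
König certificate: {u1, v1} is a vertex cover of size 2 (every listed pair touches it), so no matching can be larger.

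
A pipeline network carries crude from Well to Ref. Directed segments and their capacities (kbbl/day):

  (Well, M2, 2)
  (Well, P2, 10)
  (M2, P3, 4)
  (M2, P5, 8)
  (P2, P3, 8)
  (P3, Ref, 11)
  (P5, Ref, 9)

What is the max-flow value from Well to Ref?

Augment Well→M2→P3→Ref: bottleneck 2, flow now 2.
Augment Well→P2→P3→Ref: bottleneck 8, flow now 10.
No augmenting path remains; maximum flow = 10.
In the residual graph, reachable from Well: {Well, P2}.
Min-cut edges: Well→M2 (2), P2→P3 (8); capacity 2 + 8 = 10.
This cut is saturated, so no flow can exceed 10.

10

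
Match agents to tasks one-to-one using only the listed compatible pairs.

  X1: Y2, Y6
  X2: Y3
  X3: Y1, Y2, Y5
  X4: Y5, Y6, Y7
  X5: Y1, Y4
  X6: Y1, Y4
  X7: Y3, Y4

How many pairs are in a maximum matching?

6

Unit-capacity flow: source→left, listed edges, right→sink; max matching = max flow.
Augmenting path X1→Y2 (+1); matched 1.
Augmenting path X2→Y3 (+1); matched 2.
Augmenting path X3→Y1 (+1); matched 3.
Augmenting path X4→Y5 (+1); matched 4.
Augmenting path X5→Y4 (+1); matched 5.
Augmenting path X6→Y1→X3→Y2→X1→Y6 (+1); matched 6.
No augmenting path remains; maximum matching = 6.
König certificate: {X1, X3, X4, Y1, Y3, Y4} is a vertex cover of size 6 (every listed pair touches it), so no matching can be larger.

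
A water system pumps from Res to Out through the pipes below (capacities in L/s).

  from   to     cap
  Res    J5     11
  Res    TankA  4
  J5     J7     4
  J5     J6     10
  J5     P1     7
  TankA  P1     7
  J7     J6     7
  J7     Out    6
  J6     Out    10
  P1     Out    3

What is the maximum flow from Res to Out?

14

Augment Res→J5→J7→Out: bottleneck 4, flow now 4.
Augment Res→J5→J6→Out: bottleneck 7, flow now 11.
Augment Res→TankA→P1→Out: bottleneck 3, flow now 14.
No augmenting path remains; maximum flow = 14.
In the residual graph, reachable from Res: {Res, TankA, P1}.
Min-cut edges: Res→J5 (11), P1→Out (3); capacity 11 + 3 = 14.
This cut is saturated, so no flow can exceed 14.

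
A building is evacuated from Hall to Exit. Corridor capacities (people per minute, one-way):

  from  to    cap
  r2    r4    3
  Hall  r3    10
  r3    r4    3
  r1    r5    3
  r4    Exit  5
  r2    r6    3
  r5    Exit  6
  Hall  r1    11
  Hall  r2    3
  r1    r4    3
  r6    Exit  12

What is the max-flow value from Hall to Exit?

Augment Hall→r1→r4→Exit: bottleneck 3, flow now 3.
Augment Hall→r1→r5→Exit: bottleneck 3, flow now 6.
Augment Hall→r2→r4→Exit: bottleneck 2, flow now 8.
Augment Hall→r2→r6→Exit: bottleneck 1, flow now 9.
Augment Hall→r3→r4→r2→r6→Exit: bottleneck 2, flow now 11. (uses reverse residual edge)
No augmenting path remains; maximum flow = 11.
In the residual graph, reachable from Hall: {Hall, r1, r3, r4}.
Min-cut edges: Hall→r2 (3), r1→r5 (3), r4→Exit (5); capacity 3 + 3 + 5 = 11.
This cut is saturated, so no flow can exceed 11.

11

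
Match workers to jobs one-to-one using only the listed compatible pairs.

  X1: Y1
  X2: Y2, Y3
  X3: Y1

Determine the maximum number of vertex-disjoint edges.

2

Unit-capacity flow: source→left, listed edges, right→sink; max matching = max flow.
Augmenting path X1→Y1 (+1); matched 1.
Augmenting path X2→Y2 (+1); matched 2.
No augmenting path remains; maximum matching = 2.
König certificate: {X2, Y1} is a vertex cover of size 2 (every listed pair touches it), so no matching can be larger.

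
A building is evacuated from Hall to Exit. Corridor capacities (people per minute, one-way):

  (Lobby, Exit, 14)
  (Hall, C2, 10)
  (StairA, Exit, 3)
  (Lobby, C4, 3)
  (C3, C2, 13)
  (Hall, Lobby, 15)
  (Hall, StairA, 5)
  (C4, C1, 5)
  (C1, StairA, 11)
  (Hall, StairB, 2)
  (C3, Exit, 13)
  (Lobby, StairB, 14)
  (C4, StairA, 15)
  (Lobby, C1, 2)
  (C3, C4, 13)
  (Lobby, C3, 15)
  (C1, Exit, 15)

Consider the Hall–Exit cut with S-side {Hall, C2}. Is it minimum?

Given cut capacity: 15 + 2 + 5 = 22.
Augment Hall→Lobby→Exit: bottleneck 14, flow now 14.
Augment Hall→StairA→Exit: bottleneck 3, flow now 17.
Augment Hall→Lobby→C3→Exit: bottleneck 1, flow now 18.
No augmenting path remains; maximum flow = 18.
In the residual graph, reachable from Hall: {Hall, C2, StairB, StairA}.
Min-cut edges: Hall→Lobby (15), StairA→Exit (3); capacity 15 + 3 = 18.
Cut capacity 22 exceeds the max flow 18, so it is not minimum.

No — its capacity is 22, but the minimum cut has capacity 18.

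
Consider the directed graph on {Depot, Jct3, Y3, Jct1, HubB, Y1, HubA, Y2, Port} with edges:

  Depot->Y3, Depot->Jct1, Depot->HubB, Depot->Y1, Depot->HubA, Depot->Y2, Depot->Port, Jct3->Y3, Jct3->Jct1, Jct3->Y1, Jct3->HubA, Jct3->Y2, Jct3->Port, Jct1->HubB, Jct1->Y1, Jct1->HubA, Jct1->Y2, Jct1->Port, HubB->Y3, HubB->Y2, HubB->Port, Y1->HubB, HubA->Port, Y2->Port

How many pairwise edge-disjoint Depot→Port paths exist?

5

Assign every edge capacity 1; by Menger, the answer equals the max flow.
Path Depot→Port (+1); total 1.
Path Depot→Jct1→Port (+1); total 2.
Path Depot→HubB→Port (+1); total 3.
Path Depot→HubA→Port (+1); total 4.
Path Depot→Y2→Port (+1); total 5.
No residual Depot→Port path; max flow = 5.
Certifying cut of size 5: {Depot→HubA, Depot→Jct1, Depot→Port, HubB→Port, Y2→Port}.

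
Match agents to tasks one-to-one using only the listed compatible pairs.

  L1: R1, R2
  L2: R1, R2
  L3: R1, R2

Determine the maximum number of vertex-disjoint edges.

2

Unit-capacity flow: source→left, listed edges, right→sink; max matching = max flow.
Augmenting path L1→R1 (+1); matched 1.
Augmenting path L2→R2 (+1); matched 2.
No augmenting path remains; maximum matching = 2.
König certificate: {R1, R2} is a vertex cover of size 2 (every listed pair touches it), so no matching can be larger.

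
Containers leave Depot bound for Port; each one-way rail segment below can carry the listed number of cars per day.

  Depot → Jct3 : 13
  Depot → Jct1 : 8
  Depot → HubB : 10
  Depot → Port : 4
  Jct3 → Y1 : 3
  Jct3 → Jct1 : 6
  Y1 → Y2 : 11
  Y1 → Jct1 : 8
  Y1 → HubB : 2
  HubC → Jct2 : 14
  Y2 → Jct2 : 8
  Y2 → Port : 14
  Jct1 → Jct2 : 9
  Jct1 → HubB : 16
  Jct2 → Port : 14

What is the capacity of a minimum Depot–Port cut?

16

Augment Depot→Port: bottleneck 4, flow now 4.
Augment Depot→Jct1→Jct2→Port: bottleneck 8, flow now 12.
Augment Depot→Jct3→Y1→Y2→Port: bottleneck 3, flow now 15.
Augment Depot→Jct3→Jct1→Jct2→Port: bottleneck 1, flow now 16.
No augmenting path remains; maximum flow = 16.
By max-flow min-cut, the minimum cut capacity equals the max flow.
In the residual graph, reachable from Depot: {Depot, Jct3, Jct1, HubB}.
Min-cut edges: Depot→Port (4), Jct3→Y1 (3), Jct1→Jct2 (9); capacity 4 + 3 + 9 = 16.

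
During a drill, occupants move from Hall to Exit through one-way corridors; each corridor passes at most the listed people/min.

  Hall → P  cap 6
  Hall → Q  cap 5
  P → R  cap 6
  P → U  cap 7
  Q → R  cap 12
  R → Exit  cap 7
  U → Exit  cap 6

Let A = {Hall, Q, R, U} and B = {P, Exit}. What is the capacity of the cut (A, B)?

Edges leaving {Hall, Q, R, U}: Hall→P (6), R→Exit (7), U→Exit (6).
Cut capacity = 6 + 7 + 6 = 19.

19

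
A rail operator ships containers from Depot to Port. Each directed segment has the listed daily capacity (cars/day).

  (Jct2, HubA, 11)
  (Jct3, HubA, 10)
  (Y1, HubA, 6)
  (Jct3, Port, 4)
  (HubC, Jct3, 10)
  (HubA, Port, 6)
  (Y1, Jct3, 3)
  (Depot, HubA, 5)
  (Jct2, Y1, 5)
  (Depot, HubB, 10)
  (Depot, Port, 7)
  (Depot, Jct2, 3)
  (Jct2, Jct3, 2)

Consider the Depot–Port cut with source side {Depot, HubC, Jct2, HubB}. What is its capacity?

Edges leaving {Depot, HubC, Jct2, HubB}: Depot→HubA (5), Depot→Port (7), HubC→Jct3 (10), Jct2→Y1 (5), Jct2→Jct3 (2), Jct2→HubA (11).
Cut capacity = 5 + 7 + 10 + 5 + 2 + 11 = 40.

40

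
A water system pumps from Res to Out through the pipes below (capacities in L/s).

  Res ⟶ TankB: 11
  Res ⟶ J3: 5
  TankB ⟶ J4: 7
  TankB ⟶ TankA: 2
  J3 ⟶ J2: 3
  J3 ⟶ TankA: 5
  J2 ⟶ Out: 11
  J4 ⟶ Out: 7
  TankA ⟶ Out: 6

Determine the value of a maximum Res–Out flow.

14

Augment Res→TankB→J4→Out: bottleneck 7, flow now 7.
Augment Res→TankB→TankA→Out: bottleneck 2, flow now 9.
Augment Res→J3→J2→Out: bottleneck 3, flow now 12.
Augment Res→J3→TankA→Out: bottleneck 2, flow now 14.
No augmenting path remains; maximum flow = 14.
In the residual graph, reachable from Res: {Res, TankB}.
Min-cut edges: Res→J3 (5), TankB→J4 (7), TankB→TankA (2); capacity 5 + 7 + 2 = 14.
This cut is saturated, so no flow can exceed 14.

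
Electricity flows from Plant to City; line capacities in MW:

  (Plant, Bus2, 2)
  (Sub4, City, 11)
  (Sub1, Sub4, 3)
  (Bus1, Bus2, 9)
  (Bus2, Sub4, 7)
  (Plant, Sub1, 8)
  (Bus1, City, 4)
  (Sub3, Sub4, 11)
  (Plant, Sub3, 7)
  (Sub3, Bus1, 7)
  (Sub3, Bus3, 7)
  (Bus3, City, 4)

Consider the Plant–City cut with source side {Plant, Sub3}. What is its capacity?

35

Edges leaving {Plant, Sub3}: Plant→Sub1 (8), Plant→Bus2 (2), Sub3→Sub4 (11), Sub3→Bus1 (7), Sub3→Bus3 (7).
Cut capacity = 8 + 2 + 11 + 7 + 7 = 35.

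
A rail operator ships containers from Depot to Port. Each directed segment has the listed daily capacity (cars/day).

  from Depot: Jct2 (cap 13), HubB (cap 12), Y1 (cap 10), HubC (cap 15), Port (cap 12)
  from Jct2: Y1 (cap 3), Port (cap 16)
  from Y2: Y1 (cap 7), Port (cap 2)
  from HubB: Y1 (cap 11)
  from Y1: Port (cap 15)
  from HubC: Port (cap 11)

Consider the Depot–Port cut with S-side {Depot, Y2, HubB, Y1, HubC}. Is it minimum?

Given cut capacity: 13 + 12 + 2 + 15 + 11 = 53.
Augment Depot→Port: bottleneck 12, flow now 12.
Augment Depot→Jct2→Port: bottleneck 13, flow now 25.
Augment Depot→Y1→Port: bottleneck 10, flow now 35.
Augment Depot→HubC→Port: bottleneck 11, flow now 46.
Augment Depot→HubB→Y1→Port: bottleneck 5, flow now 51.
No augmenting path remains; maximum flow = 51.
In the residual graph, reachable from Depot: {Depot, HubB, Y1, HubC}.
Min-cut edges: Depot→Jct2 (13), Depot→Port (12), Y1→Port (15), HubC→Port (11); capacity 13 + 12 + 15 + 11 = 51.
Cut capacity 53 exceeds the max flow 51, so it is not minimum.

No — its capacity is 53, but the minimum cut has capacity 51.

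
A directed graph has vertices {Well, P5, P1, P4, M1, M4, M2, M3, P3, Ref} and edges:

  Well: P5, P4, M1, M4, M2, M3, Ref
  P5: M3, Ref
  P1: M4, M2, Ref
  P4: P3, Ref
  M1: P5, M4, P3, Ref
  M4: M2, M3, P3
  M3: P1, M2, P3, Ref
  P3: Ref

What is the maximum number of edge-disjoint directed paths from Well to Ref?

6

Assign every edge capacity 1; by Menger, the answer equals the max flow.
Path Well→Ref (+1); total 1.
Path Well→P5→Ref (+1); total 2.
Path Well→P4→Ref (+1); total 3.
Path Well→M1→Ref (+1); total 4.
Path Well→M3→Ref (+1); total 5.
Path Well→M4→P3→Ref (+1); total 6.
No residual Well→Ref path; max flow = 6.
Certifying cut of size 6: {Well→M1, Well→M3, Well→M4, Well→P4, Well→P5, Well→Ref}.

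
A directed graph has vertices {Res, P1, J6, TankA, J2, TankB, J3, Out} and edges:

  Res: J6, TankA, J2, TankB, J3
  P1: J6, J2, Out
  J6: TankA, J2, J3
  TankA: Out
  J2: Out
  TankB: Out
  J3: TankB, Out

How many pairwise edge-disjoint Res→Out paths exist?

Assign every edge capacity 1; by Menger, the answer equals the max flow.
Path Res→TankA→Out (+1); total 1.
Path Res→J2→Out (+1); total 2.
Path Res→TankB→Out (+1); total 3.
Path Res→J3→Out (+1); total 4.
No residual Res→Out path; max flow = 4.
Certifying cut of size 4: {J2→Out, J3→Out, TankA→Out, TankB→Out}.

4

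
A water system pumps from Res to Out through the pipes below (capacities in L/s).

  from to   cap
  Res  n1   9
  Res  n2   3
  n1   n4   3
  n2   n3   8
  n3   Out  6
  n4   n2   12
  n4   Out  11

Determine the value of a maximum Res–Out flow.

Augment Res→n1→n4→Out: bottleneck 3, flow now 3.
Augment Res→n2→n3→Out: bottleneck 3, flow now 6.
No augmenting path remains; maximum flow = 6.
In the residual graph, reachable from Res: {Res, n1}.
Min-cut edges: Res→n2 (3), n1→n4 (3); capacity 3 + 3 = 6.
This cut is saturated, so no flow can exceed 6.

6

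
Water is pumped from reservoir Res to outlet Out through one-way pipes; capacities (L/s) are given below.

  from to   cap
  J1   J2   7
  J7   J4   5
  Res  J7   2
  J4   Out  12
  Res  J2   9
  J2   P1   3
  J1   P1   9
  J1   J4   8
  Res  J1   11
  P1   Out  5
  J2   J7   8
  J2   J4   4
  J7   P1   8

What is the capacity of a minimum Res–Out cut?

Augment Res→J1→J4→Out: bottleneck 8, flow now 8.
Augment Res→J1→P1→Out: bottleneck 3, flow now 11.
Augment Res→J7→J4→Out: bottleneck 2, flow now 13.
Augment Res→J2→J4→Out: bottleneck 2, flow now 15.
Augment Res→J2→P1→Out: bottleneck 2, flow now 17.
No augmenting path remains; maximum flow = 17.
By max-flow min-cut, the minimum cut capacity equals the max flow.
In the residual graph, reachable from Res: {Res, J1, J7, J2, J4, P1}.
Min-cut edges: J4→Out (12), P1→Out (5); capacity 12 + 5 = 17.

17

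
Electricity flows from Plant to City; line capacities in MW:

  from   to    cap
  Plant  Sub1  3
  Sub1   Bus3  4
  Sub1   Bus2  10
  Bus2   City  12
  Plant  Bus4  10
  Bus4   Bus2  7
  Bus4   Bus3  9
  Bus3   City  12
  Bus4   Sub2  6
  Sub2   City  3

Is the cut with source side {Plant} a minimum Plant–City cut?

Given cut capacity: 10 + 3 = 13.
Augment Plant→Bus4→Bus2→City: bottleneck 7, flow now 7.
Augment Plant→Bus4→Bus3→City: bottleneck 3, flow now 10.
Augment Plant→Sub1→Bus2→City: bottleneck 3, flow now 13.
No augmenting path remains; maximum flow = 13.
Cut capacity 13 equals the max flow, so it is a minimum cut.

Yes — it is a minimum cut (capacity 13).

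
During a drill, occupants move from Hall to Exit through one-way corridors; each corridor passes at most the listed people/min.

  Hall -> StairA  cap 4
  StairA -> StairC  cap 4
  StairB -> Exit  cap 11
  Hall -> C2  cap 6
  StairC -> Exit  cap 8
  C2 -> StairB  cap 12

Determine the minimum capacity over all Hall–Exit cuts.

Augment Hall→C2→StairB→Exit: bottleneck 6, flow now 6.
Augment Hall→StairA→StairC→Exit: bottleneck 4, flow now 10.
No augmenting path remains; maximum flow = 10.
By max-flow min-cut, the minimum cut capacity equals the max flow.
In the residual graph, reachable from Hall: {Hall}.
Min-cut edges: Hall→C2 (6), Hall→StairA (4); capacity 6 + 4 = 10.

10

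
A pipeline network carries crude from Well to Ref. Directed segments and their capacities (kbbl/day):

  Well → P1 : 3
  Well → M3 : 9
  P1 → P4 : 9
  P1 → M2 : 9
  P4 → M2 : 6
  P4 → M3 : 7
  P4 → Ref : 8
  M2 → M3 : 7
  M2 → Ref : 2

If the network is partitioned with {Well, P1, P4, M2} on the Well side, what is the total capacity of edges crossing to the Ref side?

Edges leaving {Well, P1, P4, M2}: Well→M3 (9), P4→M3 (7), P4→Ref (8), M2→M3 (7), M2→Ref (2).
Cut capacity = 9 + 7 + 8 + 7 + 2 = 33.

33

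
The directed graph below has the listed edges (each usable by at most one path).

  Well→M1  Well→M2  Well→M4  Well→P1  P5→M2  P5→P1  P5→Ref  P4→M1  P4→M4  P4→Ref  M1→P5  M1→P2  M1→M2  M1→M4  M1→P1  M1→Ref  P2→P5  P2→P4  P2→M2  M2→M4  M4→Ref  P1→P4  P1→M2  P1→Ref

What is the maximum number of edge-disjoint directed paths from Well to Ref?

3

Assign every edge capacity 1; by Menger, the answer equals the max flow.
Path Well→M1→Ref (+1); total 1.
Path Well→M4→Ref (+1); total 2.
Path Well→P1→Ref (+1); total 3.
No residual Well→Ref path; max flow = 3.
Certifying cut of size 3: {M4→Ref, Well→M1, Well→P1}.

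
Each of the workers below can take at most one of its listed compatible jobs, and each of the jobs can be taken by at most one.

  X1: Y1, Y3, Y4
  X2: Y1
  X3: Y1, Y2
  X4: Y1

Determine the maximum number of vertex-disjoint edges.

Unit-capacity flow: source→left, listed edges, right→sink; max matching = max flow.
Augmenting path X1→Y1 (+1); matched 1.
Augmenting path X3→Y2 (+1); matched 2.
Augmenting path X2→Y1→X1→Y3 (+1); matched 3.
No augmenting path remains; maximum matching = 3.
König certificate: {X1, X3, Y1} is a vertex cover of size 3 (every listed pair touches it), so no matching can be larger.

3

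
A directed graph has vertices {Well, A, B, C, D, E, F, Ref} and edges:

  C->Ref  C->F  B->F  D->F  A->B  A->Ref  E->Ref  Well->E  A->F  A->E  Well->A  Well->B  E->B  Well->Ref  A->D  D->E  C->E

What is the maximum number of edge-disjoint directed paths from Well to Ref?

Assign every edge capacity 1; by Menger, the answer equals the max flow.
Path Well→Ref (+1); total 1.
Path Well→A→Ref (+1); total 2.
Path Well→E→Ref (+1); total 3.
No residual Well→Ref path; max flow = 3.
Certifying cut of size 3: {Well→A, Well→E, Well→Ref}.

3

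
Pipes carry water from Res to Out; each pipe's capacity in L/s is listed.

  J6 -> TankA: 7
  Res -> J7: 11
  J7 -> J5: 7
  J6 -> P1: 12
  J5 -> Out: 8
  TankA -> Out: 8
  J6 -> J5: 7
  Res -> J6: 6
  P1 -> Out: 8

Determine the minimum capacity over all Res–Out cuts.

13

Augment Res→J7→J5→Out: bottleneck 7, flow now 7.
Augment Res→J6→J5→Out: bottleneck 1, flow now 8.
Augment Res→J6→P1→Out: bottleneck 5, flow now 13.
No augmenting path remains; maximum flow = 13.
By max-flow min-cut, the minimum cut capacity equals the max flow.
In the residual graph, reachable from Res: {Res, J7}.
Min-cut edges: Res→J6 (6), J7→J5 (7); capacity 6 + 7 = 13.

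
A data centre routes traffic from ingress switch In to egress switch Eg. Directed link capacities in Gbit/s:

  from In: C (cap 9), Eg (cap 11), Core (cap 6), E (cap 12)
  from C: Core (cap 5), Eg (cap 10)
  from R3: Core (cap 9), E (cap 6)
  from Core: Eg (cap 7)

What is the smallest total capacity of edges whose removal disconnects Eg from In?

Augment In→Eg: bottleneck 11, flow now 11.
Augment In→C→Eg: bottleneck 9, flow now 20.
Augment In→Core→Eg: bottleneck 6, flow now 26.
No augmenting path remains; maximum flow = 26.
By max-flow min-cut, the minimum cut capacity equals the max flow.
In the residual graph, reachable from In: {In, E}.
Min-cut edges: In→C (9), In→Core (6), In→Eg (11); capacity 9 + 6 + 11 = 26.

26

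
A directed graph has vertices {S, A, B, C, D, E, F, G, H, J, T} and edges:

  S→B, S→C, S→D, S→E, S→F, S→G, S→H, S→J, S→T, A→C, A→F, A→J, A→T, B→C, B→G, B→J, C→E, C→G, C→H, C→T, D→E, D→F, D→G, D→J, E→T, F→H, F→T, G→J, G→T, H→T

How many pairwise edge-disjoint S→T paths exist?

6

Assign every edge capacity 1; by Menger, the answer equals the max flow.
Path S→T (+1); total 1.
Path S→C→T (+1); total 2.
Path S→E→T (+1); total 3.
Path S→F→T (+1); total 4.
Path S→G→T (+1); total 5.
Path S→H→T (+1); total 6.
No residual S→T path; max flow = 6.
Certifying cut of size 6: {C→T, E→T, F→T, G→T, H→T, S→T}.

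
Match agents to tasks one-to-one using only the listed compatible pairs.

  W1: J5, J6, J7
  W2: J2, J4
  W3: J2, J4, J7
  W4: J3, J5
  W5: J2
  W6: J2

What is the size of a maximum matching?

5

Unit-capacity flow: source→left, listed edges, right→sink; max matching = max flow.
Augmenting path W1→J5 (+1); matched 1.
Augmenting path W2→J2 (+1); matched 2.
Augmenting path W3→J4 (+1); matched 3.
Augmenting path W4→J3 (+1); matched 4.
Augmenting path W5→J2→W2→J4→W3→J7 (+1); matched 5.
No augmenting path remains; maximum matching = 5.
König certificate: {W1, W2, W3, W4, J2} is a vertex cover of size 5 (every listed pair touches it), so no matching can be larger.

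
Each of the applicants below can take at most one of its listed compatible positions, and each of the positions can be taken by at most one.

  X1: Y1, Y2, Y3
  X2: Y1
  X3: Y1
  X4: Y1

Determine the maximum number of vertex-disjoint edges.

2

Unit-capacity flow: source→left, listed edges, right→sink; max matching = max flow.
Augmenting path X1→Y1 (+1); matched 1.
Augmenting path X2→Y1→X1→Y2 (+1); matched 2.
No augmenting path remains; maximum matching = 2.
König certificate: {X1, Y1} is a vertex cover of size 2 (every listed pair touches it), so no matching can be larger.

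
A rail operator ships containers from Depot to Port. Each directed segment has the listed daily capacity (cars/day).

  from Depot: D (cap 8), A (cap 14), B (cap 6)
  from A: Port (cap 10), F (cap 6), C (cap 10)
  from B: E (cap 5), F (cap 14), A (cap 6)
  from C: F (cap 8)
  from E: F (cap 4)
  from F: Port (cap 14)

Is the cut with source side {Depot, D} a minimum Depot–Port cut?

Yes — it is a minimum cut (capacity 20).

Given cut capacity: 14 + 6 = 20.
Augment Depot→A→Port: bottleneck 10, flow now 10.
Augment Depot→A→F→Port: bottleneck 4, flow now 14.
Augment Depot→B→F→Port: bottleneck 6, flow now 20.
No augmenting path remains; maximum flow = 20.
Cut capacity 20 equals the max flow, so it is a minimum cut.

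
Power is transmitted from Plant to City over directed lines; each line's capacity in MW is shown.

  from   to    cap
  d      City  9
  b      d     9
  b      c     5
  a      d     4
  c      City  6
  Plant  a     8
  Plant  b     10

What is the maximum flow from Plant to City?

14

Augment Plant→a→d→City: bottleneck 4, flow now 4.
Augment Plant→b→c→City: bottleneck 5, flow now 9.
Augment Plant→b→d→City: bottleneck 5, flow now 14.
No augmenting path remains; maximum flow = 14.
In the residual graph, reachable from Plant: {Plant, a}.
Min-cut edges: Plant→b (10), a→d (4); capacity 10 + 4 = 14.
This cut is saturated, so no flow can exceed 14.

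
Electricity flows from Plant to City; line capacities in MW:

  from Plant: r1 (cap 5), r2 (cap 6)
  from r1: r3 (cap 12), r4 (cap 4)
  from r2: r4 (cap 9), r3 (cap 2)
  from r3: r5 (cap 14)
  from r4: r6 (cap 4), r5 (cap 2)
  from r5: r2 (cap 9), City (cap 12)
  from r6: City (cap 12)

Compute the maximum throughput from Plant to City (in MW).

Augment Plant→r1→r3→r5→City: bottleneck 5, flow now 5.
Augment Plant→r2→r3→r5→City: bottleneck 2, flow now 7.
Augment Plant→r2→r4→r5→City: bottleneck 2, flow now 9.
Augment Plant→r2→r4→r6→City: bottleneck 2, flow now 11.
No augmenting path remains; maximum flow = 11.
In the residual graph, reachable from Plant: {Plant}.
Min-cut edges: Plant→r1 (5), Plant→r2 (6); capacity 5 + 6 = 11.
This cut is saturated, so no flow can exceed 11.

11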